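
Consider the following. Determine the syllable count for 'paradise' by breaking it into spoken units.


Break 'paradise' into syllables: par-a-dise -> par | a | dise = 3 syllables

3 syllables


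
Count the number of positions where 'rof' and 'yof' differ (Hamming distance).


Alignment:
Position 1: 'r' vs 'y' = DIFFER
Position 2: 'o' vs 'o' = match
Position 3: 'f' vs 'f' = match
Total differences: 1

1


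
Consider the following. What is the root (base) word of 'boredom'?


Remove suffix '-dom' from 'boredom' to get root 'bore'.

bore


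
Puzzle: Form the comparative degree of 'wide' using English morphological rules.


Apply comparative formation (ends in e: add -r): 'wide' -> 'wider'.

wider


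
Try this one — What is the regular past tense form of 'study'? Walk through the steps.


Apply rule: Change -y to -ied. 'study' becomes 'studied'.

studied


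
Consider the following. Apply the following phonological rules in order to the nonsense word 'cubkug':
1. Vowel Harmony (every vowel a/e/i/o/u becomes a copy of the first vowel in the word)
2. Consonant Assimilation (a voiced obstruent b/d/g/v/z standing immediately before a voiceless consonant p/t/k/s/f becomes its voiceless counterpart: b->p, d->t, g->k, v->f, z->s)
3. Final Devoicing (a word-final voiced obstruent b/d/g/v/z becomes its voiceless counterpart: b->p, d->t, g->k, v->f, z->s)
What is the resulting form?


Starting form: 'cubkug'
Rule 1: Vowel Harmony: all vowels already match. No change.
Rule 2: Consonant Assimilation: voiced obstruent before voiceless consonant becomes voiceless ('bk' -> 'pk'). 'cubkug' -> 'cupkug'
Rule 3: Final Devoicing: word-final voiced obstruent 'g' becomes voiceless 'k'. 'cupkug' -> 'cupkuk'
Final form: 'cupkuk'

cupkuk


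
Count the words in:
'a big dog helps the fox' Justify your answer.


Split into words: a | big | dog | helps | the | fox = 6 words.

6


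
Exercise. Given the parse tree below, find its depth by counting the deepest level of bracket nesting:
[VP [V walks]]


Count bracket nesting levels:
'[' at pos 0: depth = 1
'[' at pos 4: depth = 2
Maximum depth reached: 2

2


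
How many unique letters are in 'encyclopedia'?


Unique letters in 'encyclopedia': {a, c, d, e, i, l, n, o, p, y} = 10 distinct letters.

10


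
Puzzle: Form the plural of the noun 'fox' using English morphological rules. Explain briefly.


Apply rule: Add -es (sibilant/fricative ending). 'fox' becomes 'foxes'.

foxes


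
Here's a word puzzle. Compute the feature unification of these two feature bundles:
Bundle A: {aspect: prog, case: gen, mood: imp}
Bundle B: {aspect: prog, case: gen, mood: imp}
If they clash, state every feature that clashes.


Compare features:
aspect: A=prog vs B=prog -> unified: prog
case: A=gen vs B=gen -> unified: gen
mood: A=imp vs B=imp -> unified: imp
No clashes found.

Unified: {aspect: prog, case: gen, mood: imp}


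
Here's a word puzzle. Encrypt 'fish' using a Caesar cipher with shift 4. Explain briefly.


Shift each letter by 4: f -> j, i -> m, s -> w, h -> l. Result: 'jmwl'.

jmwl


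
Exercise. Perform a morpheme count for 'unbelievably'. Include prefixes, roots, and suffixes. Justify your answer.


Decomposition: un- (prefix) + believe (root) + -able (suffix) + -ly (suffix) = 4 morpheme(s)

4 morphemes


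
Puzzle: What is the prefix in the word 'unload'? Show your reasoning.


The word 'unload' = 'un' (prefix) + 'load' (root). The prefix is 'un'.

un


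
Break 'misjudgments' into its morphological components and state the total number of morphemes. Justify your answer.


Step 1: Identify prefix: 'mis' (meaning: wrongly)
Step 2: Identify root: 'judge'
Step 3: Identify suffix(es): 'ment, s'
Decomposition: mis- (prefix: wrongly) + judge (root) + -ment (suffix: action/result) + -s (plural)
Total morphemes: 4

4 morphemes (mis- (prefix: wrongly) + judge (root) + -ment (suffix: action/result) + -s (plural))


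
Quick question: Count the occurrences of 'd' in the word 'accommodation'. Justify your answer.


Letter 'd' in 'accommodation': found at position(s) 8 = 1 occurrence(s).

1


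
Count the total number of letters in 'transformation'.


Spell out 'transformation' and number each letter: t(1), r(2), a(3), n(4), s(5), f(6), o(7), r(8), m(9), a(10), t(11), i(12), o(13), n(14). Total: 14 letters.

14


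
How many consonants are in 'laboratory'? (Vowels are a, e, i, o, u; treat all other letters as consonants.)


Consonants in 'laboratory': l, b, r, t, r, y = 6 consonants.

6


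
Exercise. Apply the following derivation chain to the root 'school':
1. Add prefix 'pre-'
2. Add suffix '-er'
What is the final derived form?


Step 1: Add prefix 'pre-' to 'school' = 'preschool'
Step 2: Add suffix '-er' to 'preschool' = 'preschooler'

preschooler


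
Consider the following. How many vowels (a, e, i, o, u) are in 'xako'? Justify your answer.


Vowels in 'xako': a, o = 2 vowels.

2


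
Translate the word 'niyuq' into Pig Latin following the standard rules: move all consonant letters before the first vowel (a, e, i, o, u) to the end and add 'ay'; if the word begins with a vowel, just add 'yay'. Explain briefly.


'niyuq': move consonant cluster 'n' to end and add 'ay': 'iyuqnay'.

iyuqnay


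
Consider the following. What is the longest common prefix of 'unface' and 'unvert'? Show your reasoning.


Compare from the start: 2 characters match: 'un'. Mismatch at position 3: 'f' vs 'v'.

un


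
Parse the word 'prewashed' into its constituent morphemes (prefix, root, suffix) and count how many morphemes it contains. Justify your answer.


Step 1: Identify prefix: 'pre' (meaning: before)
Step 2: Identify root: 'wash'
Step 3: Identify suffix(es): 'ed'
Decomposition: pre- (prefix: before) + wash (root) + -ed (suffix: past)
Total morphemes: 3

3 morphemes (pre- (prefix: before) + wash (root) + -ed (suffix: past))


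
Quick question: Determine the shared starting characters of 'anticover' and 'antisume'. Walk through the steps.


Compare from the start: 4 characters match: 'anti'. Mismatch at position 5: 'c' vs 's'.

anti


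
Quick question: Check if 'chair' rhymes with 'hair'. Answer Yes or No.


Rime (stressed vowel + following sounds) of 'chair': -air = /ɛər/
Rime of 'hair': -air = /ɛər/
/ɛər/ and /ɛər/ are the same ending sound, so the words rhyme.

Yes


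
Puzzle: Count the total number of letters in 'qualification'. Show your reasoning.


Spell out 'qualification' and number each letter: q(1), u(2), a(3), l(4), i(5), f(6), i(7), c(8), a(9), t(10), i(11), o(12), n(13). Total: 13 letters.

13


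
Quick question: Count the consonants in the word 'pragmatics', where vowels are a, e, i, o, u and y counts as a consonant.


Consonants in 'pragmatics': p, r, g, m, t, c, s = 7 consonants.

7


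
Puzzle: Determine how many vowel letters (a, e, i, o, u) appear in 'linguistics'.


Vowels in 'linguistics': i, u, i, i = 4 vowels.

4


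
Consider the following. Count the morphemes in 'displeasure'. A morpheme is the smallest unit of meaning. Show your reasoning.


Decomposition: dis- (prefix) + please (root) + -ure (suffix) = 3 morpheme(s)

3 morphemes


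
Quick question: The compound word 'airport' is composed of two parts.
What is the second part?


Split 'airport' into 'air' + 'port'. The second part is 'port'.

port


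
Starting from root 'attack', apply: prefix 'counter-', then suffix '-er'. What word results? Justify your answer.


Step 1: Add prefix 'counter-' to 'attack' = 'counterattack'
Step 2: Add suffix '-er' to 'counterattack' = 'counterattacker'

counterattacker


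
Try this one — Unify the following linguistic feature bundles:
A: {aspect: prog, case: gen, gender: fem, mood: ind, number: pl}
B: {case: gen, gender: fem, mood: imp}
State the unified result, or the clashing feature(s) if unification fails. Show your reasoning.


Compare features:
aspect: A=prog vs B=_ -> unified: prog
case: A=gen vs B=gen -> unified: gen
gender: A=fem vs B=fem -> unified: fem
mood: A=ind vs B=imp -> CLASH
number: A=pl vs B=_ -> unified: pl
Clash detected on feature 'mood' (ind vs imp); unification fails.

CLASH on 'mood' (ind vs imp)


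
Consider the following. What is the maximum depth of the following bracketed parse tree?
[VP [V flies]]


Count bracket nesting levels:
'[' at pos 0: depth = 1
'[' at pos 4: depth = 2
Maximum depth reached: 2

2


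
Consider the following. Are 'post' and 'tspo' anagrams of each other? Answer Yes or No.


Sorted letters of 'post': 'opst'
Sorted letters of 'tspo': 'opst'
They match.

Yes


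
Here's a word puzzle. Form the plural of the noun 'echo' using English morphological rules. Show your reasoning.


Apply rule: Add -es (consonant + o). 'echo' becomes 'echoes'.

echoes


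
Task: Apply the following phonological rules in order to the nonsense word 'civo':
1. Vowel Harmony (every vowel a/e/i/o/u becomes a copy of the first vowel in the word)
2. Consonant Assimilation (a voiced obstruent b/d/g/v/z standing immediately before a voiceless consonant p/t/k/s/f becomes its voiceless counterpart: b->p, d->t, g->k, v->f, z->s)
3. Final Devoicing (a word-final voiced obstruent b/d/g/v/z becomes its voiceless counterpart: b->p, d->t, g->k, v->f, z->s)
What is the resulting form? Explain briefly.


Starting form: 'civo'
Rule 1: Vowel Harmony: all vowels become 'i' (matching first vowel). 'civo' -> 'civi'
Rule 2: Consonant Assimilation: no voiced obstruent (b/d/g/v/z) stands immediately before a voiceless consonant (p/t/k/s/f). No change.
Rule 3: Final Devoicing: the word ends in the vowel 'i', not a consonant. No change.
Final form: 'civi'

civi


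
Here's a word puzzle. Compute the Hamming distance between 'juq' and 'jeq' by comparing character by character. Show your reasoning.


Alignment:
Position 1: 'j' vs 'j' = match
Position 2: 'u' vs 'e' = DIFFER
Position 3: 'q' vs 'q' = match
Total differences: 1

1


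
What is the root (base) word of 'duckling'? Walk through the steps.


Remove suffix '-ling' from 'duckling' to get root 'duck'.

duck


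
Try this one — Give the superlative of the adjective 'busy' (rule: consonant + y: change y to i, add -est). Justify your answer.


Apply superlative formation (consonant + y: change y to i, add -est): 'busy' -> 'busiest'.

busiest


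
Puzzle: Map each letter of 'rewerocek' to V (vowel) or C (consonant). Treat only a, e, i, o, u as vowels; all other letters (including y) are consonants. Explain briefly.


Letter mapping: r = C, e = V, w = C, e = V, r = C, o = V, c = C, e = V, k = C.

CVCVCVCVC


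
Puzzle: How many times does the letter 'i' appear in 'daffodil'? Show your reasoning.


Letter 'i' in 'daffodil': found at position(s) 7 = 1 occurrence(s).

1


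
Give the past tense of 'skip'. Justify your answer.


Apply rule: Double final consonant and add -ed. 'skip' becomes 'skipped'.

skipped


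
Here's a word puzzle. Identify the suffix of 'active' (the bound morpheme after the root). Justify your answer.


The word 'active' = 'act' (root) + '-ive' (suffix). The suffix is '-ive'.

ive


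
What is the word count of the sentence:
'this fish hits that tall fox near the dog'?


Split into words: this | fish | hits | that | tall | fox | near | the | dog = 9 words.

9


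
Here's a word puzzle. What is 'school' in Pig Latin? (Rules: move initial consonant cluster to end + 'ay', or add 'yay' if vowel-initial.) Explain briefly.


'school': move consonant cluster 'sch' to end and add 'ay': 'oolschay'.

oolschay


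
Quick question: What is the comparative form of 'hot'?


Apply comparative formation (double final consonant, add -er): 'hot' -> 'hotter'.

hotter


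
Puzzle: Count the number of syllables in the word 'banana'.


Break 'banana' into syllables: ba-na-na -> ba | na | na = 3 syllables

3 syllables


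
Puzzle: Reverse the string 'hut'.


Reverse 'hut' character by character: 'tuh'.

tuh


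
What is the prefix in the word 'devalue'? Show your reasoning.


The word 'devalue' = 'de' (prefix) + 'value' (root). The prefix is 'de'.

de


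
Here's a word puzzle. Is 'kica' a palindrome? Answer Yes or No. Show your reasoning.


Forward: 'kica'
Reversed: 'acik'
They differ.

No


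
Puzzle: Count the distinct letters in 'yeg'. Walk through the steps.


Unique letters in 'yeg': {e, g, y} = 3 distinct letters.

3


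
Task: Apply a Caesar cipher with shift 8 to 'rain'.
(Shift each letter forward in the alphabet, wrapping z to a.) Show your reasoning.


Shift each letter by 8: r -> z, a -> i, i -> q, n -> v. Result: 'ziqv'.

ziqv


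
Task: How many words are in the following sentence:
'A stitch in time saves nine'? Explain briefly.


Split into words: A | stitch | in | time | saves | nine = 6 words.

6


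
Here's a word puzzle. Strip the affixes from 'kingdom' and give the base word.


Remove suffix '-dom' from 'kingdom' to get root 'king'.

king


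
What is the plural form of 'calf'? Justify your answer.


Apply rule: Change -f to -ves. 'calf' becomes 'calves'.

calves


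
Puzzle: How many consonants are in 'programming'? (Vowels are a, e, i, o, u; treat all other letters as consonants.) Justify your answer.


Consonants in 'programming': p, r, g, r, m, m, n, g = 8 consonants.

8


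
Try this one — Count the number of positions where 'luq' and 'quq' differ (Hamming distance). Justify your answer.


Alignment:
Position 1: 'l' vs 'q' = DIFFER
Position 2: 'u' vs 'u' = match
Position 3: 'q' vs 'q' = match
Total differences: 1

1


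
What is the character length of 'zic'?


Spell out 'zic' and number each letter: z(1), i(2), c(3). Total: 3 letters.

3


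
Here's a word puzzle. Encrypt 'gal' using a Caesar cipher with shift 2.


Shift each letter by 2: g -> i, a -> c, l -> n. Result: 'icn'.

icn


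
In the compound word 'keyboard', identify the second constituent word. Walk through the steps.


Split 'keyboard' into 'key' + 'board'. The second part is 'board'.

board


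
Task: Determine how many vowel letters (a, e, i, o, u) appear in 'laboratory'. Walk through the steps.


Vowels in 'laboratory': a, o, a, o = 4 vowels.

4


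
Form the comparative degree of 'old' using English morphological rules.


Apply comparative formation (add -er): 'old' -> 'older'.

older


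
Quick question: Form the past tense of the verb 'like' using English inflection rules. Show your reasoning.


Apply rule: Add -d (word ends in -e). 'like' becomes 'liked'.

liked


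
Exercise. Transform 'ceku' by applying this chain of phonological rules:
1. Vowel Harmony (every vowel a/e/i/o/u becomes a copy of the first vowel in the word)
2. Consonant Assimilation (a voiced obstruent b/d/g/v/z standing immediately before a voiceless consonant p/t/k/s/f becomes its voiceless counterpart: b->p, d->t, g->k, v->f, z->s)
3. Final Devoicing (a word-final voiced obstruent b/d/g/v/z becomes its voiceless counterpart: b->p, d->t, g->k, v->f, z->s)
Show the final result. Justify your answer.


Starting form: 'ceku'
Rule 1: Vowel Harmony: all vowels become 'e' (matching first vowel). 'ceku' -> 'ceke'
Rule 2: Consonant Assimilation: no voiced obstruent (b/d/g/v/z) stands immediately before a voiceless consonant (p/t/k/s/f). No change.
Rule 3: Final Devoicing: the word ends in the vowel 'e', not a consonant. No change.
Final form: 'ceke'

ceke


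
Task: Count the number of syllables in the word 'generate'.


Break 'generate' into syllables: gen-er-ate -> gen | er | ate = 3 syllables

3 syllables


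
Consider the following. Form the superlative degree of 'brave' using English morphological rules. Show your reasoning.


Apply superlative formation (ends in e: add -st): 'brave' -> 'bravest'.

bravest


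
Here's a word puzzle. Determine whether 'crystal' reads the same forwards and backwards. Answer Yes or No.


Forward: 'crystal'
Reversed: 'latsyrc'
They differ.

No


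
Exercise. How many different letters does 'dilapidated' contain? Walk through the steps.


Unique letters in 'dilapidated': {a, d, e, i, l, p, t} = 7 distinct letters.

7


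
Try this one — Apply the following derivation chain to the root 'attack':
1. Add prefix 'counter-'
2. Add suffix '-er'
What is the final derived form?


Step 1: Add prefix 'counter-' to 'attack' = 'counterattack'
Step 2: Add suffix '-er' to 'counterattack' = 'counterattacker'

counterattacker


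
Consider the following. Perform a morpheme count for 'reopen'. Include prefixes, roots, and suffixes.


Decomposition: re- (prefix) + open (root) = 2 morpheme(s)

2 morphemes


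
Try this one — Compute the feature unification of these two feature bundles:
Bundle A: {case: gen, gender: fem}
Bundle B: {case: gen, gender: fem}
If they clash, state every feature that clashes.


Compare features:
case: A=gen vs B=gen -> unified: gen
gender: A=fem vs B=fem -> unified: fem
No clashes found.

Unified: {case: gen, gender: fem}


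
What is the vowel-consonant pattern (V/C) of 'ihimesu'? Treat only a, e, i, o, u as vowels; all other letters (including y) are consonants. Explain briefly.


Letter mapping: i = V, h = C, i = V, m = C, e = V, s = C, u = V.

VCVCVCV


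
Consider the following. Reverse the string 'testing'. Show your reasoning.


Reverse 'testing' character by character: 'gnitset'.

gnitset


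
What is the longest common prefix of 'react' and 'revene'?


Compare from the start: 2 characters match: 're'. Mismatch at position 3: 'a' vs 'v'.

re


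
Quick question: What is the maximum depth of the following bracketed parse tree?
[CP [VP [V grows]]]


Count bracket nesting levels:
'[' at pos 0: depth = 1
'[' at pos 4: depth = 2
'[' at pos 8: depth = 3
Maximum depth reached: 3

3


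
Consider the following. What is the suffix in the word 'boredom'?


The word 'boredom' = 'bore' (root) + '-dom' (suffix). The suffix is '-dom'.

dom


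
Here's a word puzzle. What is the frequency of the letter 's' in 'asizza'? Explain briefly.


Letter 's' in 'asizza': found at position(s) 2 = 1 occurrence(s).

1


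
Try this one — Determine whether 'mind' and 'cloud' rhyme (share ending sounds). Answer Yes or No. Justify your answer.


Rime (stressed vowel + following sounds) of 'mind': -ind = /aɪnd/
Rime of 'cloud': -oud = /aʊd/
/aɪnd/ and /aʊd/ are different ending sounds, so the words do not rhyme.

No


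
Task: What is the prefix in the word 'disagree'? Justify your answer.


The word 'disagree' = 'dis' (prefix) + 'agree' (root). The prefix is 'dis'.

dis


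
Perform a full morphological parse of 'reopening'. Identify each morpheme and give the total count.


Step 1: Identify prefix: 're' (meaning: again)
Step 2: Identify root: 'open'
Step 3: Identify suffix(es): 'ing'
Decomposition: re- (prefix: again) + open (root) + -ing (suffix: ongoing action)
Total morphemes: 3

3 morphemes (re- (prefix: again) + open (root) + -ing (suffix: ongoing action))


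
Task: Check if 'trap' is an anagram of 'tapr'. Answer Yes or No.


Sorted letters of 'trap': 'aprt'
Sorted letters of 'tapr': 'aprt'
They match.

Yes


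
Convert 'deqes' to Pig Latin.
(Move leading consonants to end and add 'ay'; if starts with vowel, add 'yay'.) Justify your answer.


'deqes': move consonant cluster 'd' to end and add 'ay': 'eqesday'.

eqesday


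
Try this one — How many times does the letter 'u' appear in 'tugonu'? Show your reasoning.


Letter 'u' in 'tugonu': found at position(s) 2, 6 = 2 occurrence(s).

2


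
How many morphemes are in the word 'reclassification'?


Decomposition: re- (prefix) + class (root) + -ify (suffix) + -ation (suffix) = 4 morpheme(s)

4 morphemes


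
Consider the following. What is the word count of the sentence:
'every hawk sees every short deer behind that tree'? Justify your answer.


Split into words: every | hawk | sees | every | short | deer | behind | that | tree = 9 words.

9


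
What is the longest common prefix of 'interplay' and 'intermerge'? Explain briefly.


Compare from the start: 5 characters match: 'inter'. Mismatch at position 6: 'p' vs 'm'.

inter


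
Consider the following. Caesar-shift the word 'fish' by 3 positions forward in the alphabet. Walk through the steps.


Shift each letter by 3: f -> i, i -> l, s -> v, h -> k. Result: 'ilvk'.

ilvk


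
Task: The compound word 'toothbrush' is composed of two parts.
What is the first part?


Split 'toothbrush' into 'tooth' + 'brush'. The first part is 'tooth'.

tooth


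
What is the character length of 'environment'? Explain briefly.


Spell out 'environment' and number each letter: e(1), n(2), v(3), i(4), r(5), o(6), n(7), m(8), e(9), n(10), t(11). Total: 11 letters.

11


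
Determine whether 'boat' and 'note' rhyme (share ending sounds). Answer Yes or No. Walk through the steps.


Rime (stressed vowel + following sounds) of 'boat': -oat = /oʊt/
Rime of 'note': -ote = /oʊt/
/oʊt/ and /oʊt/ are the same ending sound, so the words rhyme.

Yes


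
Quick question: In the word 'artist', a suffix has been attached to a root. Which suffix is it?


The word 'artist' = 'art' (root) + '-ist' (suffix). The suffix is '-ist'.

ist


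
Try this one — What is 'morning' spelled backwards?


Reverse 'morning' character by character: 'gninrom'.

gninrom


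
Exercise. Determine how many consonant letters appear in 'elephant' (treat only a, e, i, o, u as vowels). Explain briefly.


Consonants in 'elephant': l, p, h, n, t = 5 consonants.

5


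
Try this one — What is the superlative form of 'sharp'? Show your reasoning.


Apply superlative formation (add -est): 'sharp' -> 'sharpest'.

sharpest


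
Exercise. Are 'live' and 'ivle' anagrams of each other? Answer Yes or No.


Sorted letters of 'live': 'eilv'
Sorted letters of 'ivle': 'eilv'
They match.

Yes


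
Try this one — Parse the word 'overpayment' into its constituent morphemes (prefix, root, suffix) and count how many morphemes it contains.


Step 1: Identify prefix: 'over' (meaning: excessively)
Step 2: Identify root: 'pay'
Step 3: Identify suffix(es): 'ment'
Decomposition: over- (prefix: excessively) + pay (root) + -ment (suffix: action/result)
Total morphemes: 3

3 morphemes (over- (prefix: excessively) + pay (root) + -ment (suffix: action/result))


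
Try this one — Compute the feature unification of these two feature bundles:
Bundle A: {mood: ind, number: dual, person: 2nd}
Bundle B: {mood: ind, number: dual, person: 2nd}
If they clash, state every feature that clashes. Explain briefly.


Compare features:
mood: A=ind vs B=ind -> unified: ind
number: A=dual vs B=dual -> unified: dual
person: A=2nd vs B=2nd -> unified: 2nd
No clashes found.

Unified: {mood: ind, number: dual, person: 2nd}


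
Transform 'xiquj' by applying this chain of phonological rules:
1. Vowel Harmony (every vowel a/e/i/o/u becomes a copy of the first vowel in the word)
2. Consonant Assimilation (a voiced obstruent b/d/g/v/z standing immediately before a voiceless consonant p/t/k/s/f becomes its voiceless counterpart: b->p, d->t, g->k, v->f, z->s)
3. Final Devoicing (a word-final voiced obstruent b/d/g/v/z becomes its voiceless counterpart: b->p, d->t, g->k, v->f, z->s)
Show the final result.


Starting form: 'xiquj'
Rule 1: Vowel Harmony: all vowels become 'i' (matching first vowel). 'xiquj' -> 'xiqij'
Rule 2: Consonant Assimilation: no voiced obstruent (b/d/g/v/z) stands immediately before a voiceless consonant (p/t/k/s/f). No change.
Rule 3: Final Devoicing: final consonant 'j' is not one of the voiced obstruents b/d/g/v/z. No change.
Final form: 'xiqij'

xiqij


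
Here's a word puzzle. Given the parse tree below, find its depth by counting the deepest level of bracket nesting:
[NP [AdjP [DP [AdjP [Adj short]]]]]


Count bracket nesting levels:
'[' at pos 0: depth = 1
'[' at pos 4: depth = 2
'[' at pos 10: depth = 3
'[' at pos 14: depth = 4
'[' at pos 20: depth = 5
Maximum depth reached: 5

5


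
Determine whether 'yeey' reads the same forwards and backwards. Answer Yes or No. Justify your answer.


Forward: 'yeey'
Reversed: 'yeey'
They are identical.

Yes


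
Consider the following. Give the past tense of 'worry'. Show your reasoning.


Apply rule: Change -y to -ied. 'worry' becomes 'worried'.

worried


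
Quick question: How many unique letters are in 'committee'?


Unique letters in 'committee': {c, e, i, m, o, t} = 6 distinct letters.

6


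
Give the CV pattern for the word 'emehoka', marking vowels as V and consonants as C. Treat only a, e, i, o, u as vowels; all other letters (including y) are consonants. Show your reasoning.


Letter mapping: e = V, m = C, e = V, h = C, o = V, k = C, a = V.

VCVCVCV


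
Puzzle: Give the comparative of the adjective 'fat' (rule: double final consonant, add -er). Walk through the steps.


Apply comparative formation (double final consonant, add -er): 'fat' -> 'fatter'.

fatter


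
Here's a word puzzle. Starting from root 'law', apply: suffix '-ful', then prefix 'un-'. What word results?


Step 1: Add suffix '-ful' to 'law' = 'lawful'
Step 2: Add prefix 'un-' to 'lawful' = 'unlawful'

unlawful


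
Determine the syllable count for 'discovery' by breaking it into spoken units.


Break 'discovery' into syllables: dis-cov-er-y -> dis | cov | er | y = 4 syllables

4 syllables


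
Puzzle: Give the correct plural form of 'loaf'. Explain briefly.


Apply rule: Change -f to -ves. 'loaf' becomes 'loaves'.

loaves


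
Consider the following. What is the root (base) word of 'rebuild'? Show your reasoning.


Remove prefix 're' from 'rebuild' to get root 'build'.

build


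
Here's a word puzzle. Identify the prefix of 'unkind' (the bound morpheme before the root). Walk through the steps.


The word 'unkind' = 'un' (prefix) + 'kind' (root). The prefix is 'un'.

un


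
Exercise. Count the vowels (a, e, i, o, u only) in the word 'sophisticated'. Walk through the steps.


Vowels in 'sophisticated': o, i, i, a, e = 5 vowels.

5


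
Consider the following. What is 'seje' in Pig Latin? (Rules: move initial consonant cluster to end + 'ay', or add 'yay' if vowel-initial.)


'seje': move consonant cluster 's' to end and add 'ay': 'ejesay'.

ejesay


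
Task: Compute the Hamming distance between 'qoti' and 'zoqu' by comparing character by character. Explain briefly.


Alignment:
Position 1: 'q' vs 'z' = DIFFER
Position 2: 'o' vs 'o' = match
Position 3: 't' vs 'q' = DIFFER
Position 4: 'i' vs 'u' = DIFFER
Total differences: 3

3


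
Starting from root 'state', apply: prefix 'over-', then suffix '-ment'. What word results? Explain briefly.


Step 1: Add prefix 'over-' to 'state' = 'overstate'
Step 2: Add suffix '-ment' to 'overstate' = 'overstatement'

overstatement


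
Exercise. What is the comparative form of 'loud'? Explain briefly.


Apply comparative formation (add -er): 'loud' -> 'louder'.

louder


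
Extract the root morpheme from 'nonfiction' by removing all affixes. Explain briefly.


Remove prefix 'non' from 'nonfiction' to get root 'fiction'.

fiction


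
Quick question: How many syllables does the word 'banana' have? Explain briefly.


Break 'banana' into syllables: ba-na-na -> ba | na | na = 3 syllables

3 syllables


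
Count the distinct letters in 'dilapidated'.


Unique letters in 'dilapidated': {a, d, e, i, l, p, t} = 7 distinct letters.

7


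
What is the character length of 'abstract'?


Spell out 'abstract' and number each letter: a(1), b(2), s(3), t(4), r(5), a(6), c(7), t(8). Total: 8 letters.

8


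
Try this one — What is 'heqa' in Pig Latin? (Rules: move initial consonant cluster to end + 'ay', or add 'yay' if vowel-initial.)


'heqa': move consonant cluster 'h' to end and add 'ay': 'eqahay'.

eqahay


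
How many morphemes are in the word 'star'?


Decomposition: star (free morpheme) = 1 morpheme(s)

1 morphemes


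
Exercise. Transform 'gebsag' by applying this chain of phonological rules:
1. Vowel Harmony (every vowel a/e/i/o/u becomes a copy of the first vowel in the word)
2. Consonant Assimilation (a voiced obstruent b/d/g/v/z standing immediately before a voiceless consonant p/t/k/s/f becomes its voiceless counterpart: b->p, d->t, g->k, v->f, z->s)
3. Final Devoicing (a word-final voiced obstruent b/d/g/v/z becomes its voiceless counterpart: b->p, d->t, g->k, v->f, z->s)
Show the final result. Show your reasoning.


Starting form: 'gebsag'
Rule 1: Vowel Harmony: all vowels become 'e' (matching first vowel). 'gebsag' -> 'gebseg'
Rule 2: Consonant Assimilation: voiced obstruent before voiceless consonant becomes voiceless ('bs' -> 'ps'). 'gebseg' -> 'gepseg'
Rule 3: Final Devoicing: word-final voiced obstruent 'g' becomes voiceless 'k'. 'gepseg' -> 'gepsek'
Final form: 'gepsek'

gepsek


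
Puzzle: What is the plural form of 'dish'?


Apply rule: Add -es (sibilant/fricative ending). 'dish' becomes 'dishes'.

dishes


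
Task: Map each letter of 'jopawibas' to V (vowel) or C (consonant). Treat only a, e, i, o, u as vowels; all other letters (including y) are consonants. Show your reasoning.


Letter mapping: j = C, o = V, p = C, a = V, w = C, i = V, b = C, a = V, s = C.

CVCVCVCVC


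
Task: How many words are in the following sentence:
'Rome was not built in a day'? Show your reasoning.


Split into words: Rome | was | not | built | in | a | day = 7 words.

7


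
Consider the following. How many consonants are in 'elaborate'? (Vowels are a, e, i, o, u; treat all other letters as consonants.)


Consonants in 'elaborate': l, b, r, t = 4 consonants.

4


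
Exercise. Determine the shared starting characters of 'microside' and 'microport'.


Compare from the start: 5 characters match: 'micro'. Mismatch at position 6: 's' vs 'p'.

micro


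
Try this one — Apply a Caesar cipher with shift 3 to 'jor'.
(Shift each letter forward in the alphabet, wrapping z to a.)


Shift each letter by 3: j -> m, o -> r, r -> u. Result: 'mru'.

mru


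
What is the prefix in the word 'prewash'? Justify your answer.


The word 'prewash' = 'pre' (prefix) + 'wash' (root). The prefix is 'pre'.

pre


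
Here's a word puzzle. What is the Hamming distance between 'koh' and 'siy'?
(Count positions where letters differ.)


Alignment:
Position 1: 'k' vs 's' = DIFFER
Position 2: 'o' vs 'i' = DIFFER
Position 3: 'h' vs 'y' = DIFFER
Total differences: 3

3


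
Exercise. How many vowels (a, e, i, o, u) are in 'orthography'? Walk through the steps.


Vowels in 'orthography': o, o, a = 3 vowels.

3


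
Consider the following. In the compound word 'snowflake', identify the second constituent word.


Split 'snowflake' into 'snow' + 'flake'. The second part is 'flake'.

flake


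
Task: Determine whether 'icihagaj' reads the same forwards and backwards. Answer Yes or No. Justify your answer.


Forward: 'icihagaj'
Reversed: 'jagahici'
They differ.

No


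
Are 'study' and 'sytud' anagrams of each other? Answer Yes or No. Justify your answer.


Sorted letters of 'study': 'dstuy'
Sorted letters of 'sytud': 'dstuy'
They match.

Yes


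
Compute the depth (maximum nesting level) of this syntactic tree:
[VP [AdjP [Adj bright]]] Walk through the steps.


Count bracket nesting levels:
'[' at pos 0: depth = 1
'[' at pos 4: depth = 2
'[' at pos 10: depth = 3
Maximum depth reached: 3

3


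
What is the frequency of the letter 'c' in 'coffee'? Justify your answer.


Letter 'c' in 'coffee': found at position(s) 1 = 1 occurrence(s).

1


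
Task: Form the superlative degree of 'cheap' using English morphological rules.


Apply superlative formation (add -est): 'cheap' -> 'cheapest'.

cheapest


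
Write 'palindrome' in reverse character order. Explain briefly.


Reverse 'palindrome' character by character: 'emordnilap'.

emordnilap


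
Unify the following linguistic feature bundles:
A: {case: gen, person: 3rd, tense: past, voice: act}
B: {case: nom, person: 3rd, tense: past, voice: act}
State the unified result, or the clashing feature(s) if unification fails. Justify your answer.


Compare features:
case: A=gen vs B=nom -> CLASH
person: A=3rd vs B=3rd -> unified: 3rd
tense: A=past vs B=past -> unified: past
voice: A=act vs B=act -> unified: act
Clash detected on feature 'case' (gen vs nom); unification fails.

CLASH on 'case' (gen vs nom)


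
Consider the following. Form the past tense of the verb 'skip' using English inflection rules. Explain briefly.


Apply rule: Double final consonant and add -ed. 'skip' becomes 'skipped'.

skipped


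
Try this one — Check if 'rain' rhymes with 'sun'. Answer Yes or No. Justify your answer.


Rime (stressed vowel + following sounds) of 'rain': -ain = /eɪn/
Rime of 'sun': -un = /ʌn/
/eɪn/ and /ʌn/ are different ending sounds, so the words do not rhyme.

No


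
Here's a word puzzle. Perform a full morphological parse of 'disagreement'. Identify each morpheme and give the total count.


Step 1: Identify prefix: 'dis' (meaning: not/apart)
Step 2: Identify root: 'agree'
Step 3: Identify suffix(es): 'ment'
Decomposition: dis- (prefix: not/apart) + agree (root) + -ment (suffix: action/result)
Total morphemes: 3

3 morphemes (dis- (prefix: not/apart) + agree (root) + -ment (suffix: action/result))


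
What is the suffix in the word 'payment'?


The word 'payment' = 'pay' (root) + '-ment' (suffix). The suffix is '-ment'.

ment


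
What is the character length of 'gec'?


Spell out 'gec' and number each letter: g(1), e(2), c(3). Total: 3 letters.

3


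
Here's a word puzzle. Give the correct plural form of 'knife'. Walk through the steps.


Apply rule: Change -fe to -ves. 'knife' becomes 'knives'.

knives


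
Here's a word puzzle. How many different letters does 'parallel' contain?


Unique letters in 'parallel': {a, e, l, p, r} = 5 distinct letters.

5


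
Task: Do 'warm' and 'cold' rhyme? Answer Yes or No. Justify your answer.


Rime (stressed vowel + following sounds) of 'warm': -arm = /ɔːrm/
Rime of 'cold': -old = /oʊld/
/ɔːrm/ and /oʊld/ are different ending sounds, so the words do not rhyme.

No


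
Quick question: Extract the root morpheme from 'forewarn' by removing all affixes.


Remove prefix 'fore' from 'forewarn' to get root 'warn'.

warn


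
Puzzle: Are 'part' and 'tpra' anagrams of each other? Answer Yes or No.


Sorted letters of 'part': 'aprt'
Sorted letters of 'tpra': 'aprt'
They match.

Yes


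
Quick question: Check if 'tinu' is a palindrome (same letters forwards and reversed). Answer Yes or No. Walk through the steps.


Forward: 'tinu'
Reversed: 'unit'
They differ.

No


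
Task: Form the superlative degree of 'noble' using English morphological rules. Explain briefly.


Apply superlative formation (ends in e: add -st): 'noble' -> 'noblest'.

noblest


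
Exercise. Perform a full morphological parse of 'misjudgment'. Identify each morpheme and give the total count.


Step 1: Identify prefix: 'mis' (meaning: wrongly)
Step 2: Identify root: 'judge'
Step 3: Identify suffix(es): 'ment'
Decomposition: mis- (prefix: wrongly) + judge (root) + -ment (suffix: action/result)
Total morphemes: 3

3 morphemes (mis- (prefix: wrongly) + judge (root) + -ment (suffix: action/result))


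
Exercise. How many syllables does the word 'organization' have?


Break 'organization' into syllables: or-gan-i-za-tion -> or | gan | i | za | tion = 5 syllables

5 syllables


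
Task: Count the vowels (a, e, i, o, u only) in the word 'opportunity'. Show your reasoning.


Vowels in 'opportunity': o, o, u, i = 4 vowels.

4


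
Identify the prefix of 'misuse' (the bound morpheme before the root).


The word 'misuse' = 'mis' (prefix) + 'use' (root). The prefix is 'mis'.

mis


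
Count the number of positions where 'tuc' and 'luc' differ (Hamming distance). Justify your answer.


Alignment:
Position 1: 't' vs 'l' = DIFFER
Position 2: 'u' vs 'u' = match
Position 3: 'c' vs 'c' = match
Total differences: 1

1


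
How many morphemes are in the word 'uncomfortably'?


Decomposition: un- (prefix) + comfort (root) + -able (suffix) + -ly (suffix) = 4 morpheme(s)

4 morphemes


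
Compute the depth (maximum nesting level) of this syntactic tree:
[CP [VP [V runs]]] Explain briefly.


Count bracket nesting levels:
'[' at pos 0: depth = 1
'[' at pos 4: depth = 2
'[' at pos 8: depth = 3
Maximum depth reached: 3

3


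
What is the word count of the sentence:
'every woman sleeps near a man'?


Split into words: every | woman | sleeps | near | a | man = 6 words.

6


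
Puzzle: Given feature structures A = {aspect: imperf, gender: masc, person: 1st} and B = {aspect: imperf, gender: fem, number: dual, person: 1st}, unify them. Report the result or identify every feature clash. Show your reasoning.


Compare features:
aspect: A=imperf vs B=imperf -> unified: imperf
gender: A=masc vs B=fem -> CLASH
number: A=_ vs B=dual -> unified: dual
person: A=1st vs B=1st -> unified: 1st
Clash detected on feature 'gender' (masc vs fem); unification fails.

CLASH on 'gender' (masc vs fem)


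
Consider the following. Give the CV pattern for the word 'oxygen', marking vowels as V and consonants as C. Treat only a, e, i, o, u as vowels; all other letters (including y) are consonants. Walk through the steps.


Letter mapping: o = V, x = C, y = C, g = C, e = V, n = C.

VCCCVC


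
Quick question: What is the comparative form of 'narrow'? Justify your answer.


Apply comparative formation (add -er): 'narrow' -> 'narrower'.

narrower


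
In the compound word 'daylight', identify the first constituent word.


Split 'daylight' into 'day' + 'light'. The first part is 'day'.

day


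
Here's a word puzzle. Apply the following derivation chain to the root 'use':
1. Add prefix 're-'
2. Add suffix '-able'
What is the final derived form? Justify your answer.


Step 1: Add prefix 're-' to 'use' = 'reuse'
Step 2: Add suffix '-able' to 'reuse' = 'reusable'

reusable


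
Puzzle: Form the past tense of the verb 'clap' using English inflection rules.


Apply rule: Double final consonant and add -ed. 'clap' becomes 'clapped'.

clapped


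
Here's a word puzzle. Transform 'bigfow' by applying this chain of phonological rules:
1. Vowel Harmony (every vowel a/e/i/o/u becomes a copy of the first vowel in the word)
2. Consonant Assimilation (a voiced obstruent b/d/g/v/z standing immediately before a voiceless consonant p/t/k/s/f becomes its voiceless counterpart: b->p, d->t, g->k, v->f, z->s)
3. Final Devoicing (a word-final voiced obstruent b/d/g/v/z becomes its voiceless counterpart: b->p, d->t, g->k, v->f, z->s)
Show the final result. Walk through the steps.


Starting form: 'bigfow'
Rule 1: Vowel Harmony: all vowels become 'i' (matching first vowel). 'bigfow' -> 'bigfiw'
Rule 2: Consonant Assimilation: voiced obstruent before voiceless consonant becomes voiceless ('gf' -> 'kf'). 'bigfiw' -> 'bikfiw'
Rule 3: Final Devoicing: final consonant 'w' is not one of the voiced obstruents b/d/g/v/z. No change.
Final form: 'bikfiw'

bikfiw


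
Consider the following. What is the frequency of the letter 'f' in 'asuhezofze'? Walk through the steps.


Letter 'f' in 'asuhezofze': found at position(s) 8 = 1 occurrence(s).

1


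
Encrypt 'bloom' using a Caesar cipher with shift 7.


Shift each letter by 7: b -> i, l -> s, o -> v, o -> v, m -> t. Result: 'isvvt'.

isvvt


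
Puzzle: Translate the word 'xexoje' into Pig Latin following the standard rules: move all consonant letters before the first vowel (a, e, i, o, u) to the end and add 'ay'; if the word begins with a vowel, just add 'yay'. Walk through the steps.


'xexoje': move consonant cluster 'x' to end and add 'ay': 'exojexay'.

exojexay
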